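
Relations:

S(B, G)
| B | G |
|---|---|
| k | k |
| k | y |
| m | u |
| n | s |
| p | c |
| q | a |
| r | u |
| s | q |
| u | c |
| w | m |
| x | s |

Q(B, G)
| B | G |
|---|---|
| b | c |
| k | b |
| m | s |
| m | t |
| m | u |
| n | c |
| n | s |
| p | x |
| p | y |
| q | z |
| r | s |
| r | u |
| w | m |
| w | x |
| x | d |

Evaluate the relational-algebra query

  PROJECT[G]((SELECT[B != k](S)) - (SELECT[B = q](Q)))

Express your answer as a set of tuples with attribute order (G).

{a, c, m, q, s, u}

Apply σ_{B != k}; surviving tuples: {(m, u), (n, s), (p, c), (q, a), (r, u), (s, q), (u, c), (w, m), (x, s)}
Apply σ_{B = q}; surviving tuples: {(q, z)}
Set difference of the two operands is {(m, u), (n, s), (p, c), (q, a), (r, u), (s, q), (u, c), (w, m), (x, s)}.
Projecting to G (3 duplicate(s) eliminated): {a, c, m, q, s, u}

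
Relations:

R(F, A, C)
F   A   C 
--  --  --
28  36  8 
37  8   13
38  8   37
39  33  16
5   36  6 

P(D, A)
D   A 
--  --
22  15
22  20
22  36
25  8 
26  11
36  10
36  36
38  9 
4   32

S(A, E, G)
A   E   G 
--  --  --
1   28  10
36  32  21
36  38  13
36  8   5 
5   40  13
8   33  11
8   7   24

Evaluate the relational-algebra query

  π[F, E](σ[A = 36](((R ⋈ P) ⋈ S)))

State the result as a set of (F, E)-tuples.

{(28, 32), (28, 38), (28, 8), (5, 32), (5, 38), (5, 8)}

Joining R and P on A yields {(28, 36, 8, 22), (28, 36, 8, 36), (37, 8, 13, 25), (38, 8, 37, 25), (5, 36, 6, 22), (5, 36, 6, 36)}.
Joining (R ⋈ P) and S on A yields {(28, 36, 8, 22, 32, 21), (28, 36, 8, 22, 38, 13), (28, 36, 8, 22, 8, 5), (28, 36, 8, 36, 32, 21), (28, 36, 8, 36, 38, 13), (28, 36, 8, 36, 8, 5), (37, 8, 13, 25, 33, 11), (37, 8, 13, 25, 7, 24), (38, 8, 37, 25, 33, 11), (38, 8, 37, 25, 7, 24), (5, 36, 6, 22, 32, 21), (5, 36, 6, 22, 38, 13), (5, 36, 6, 22, 8, 5), (5, 36, 6, 36, 32, 21), (5, 36, 6, 36, 38, 13), (5, 36, 6, 36, 8, 5)}.
σ[A = 36]: keep tuples satisfying A = 36 → {(28, 36, 8, 22, 32, 21), (28, 36, 8, 22, 38, 13), (28, 36, 8, 22, 8, 5), (28, 36, 8, 36, 32, 21), (28, 36, 8, 36, 38, 13), (28, 36, 8, 36, 8, 5), (5, 36, 6, 22, 32, 21), (5, 36, 6, 22, 38, 13), (5, 36, 6, 22, 8, 5), (5, 36, 6, 36, 32, 21), (5, 36, 6, 36, 38, 13), (5, 36, 6, 36, 8, 5)}
Projecting to F, E (6 duplicate(s) eliminated): {(28, 32), (28, 38), (28, 8), (5, 32), (5, 38), (5, 8)}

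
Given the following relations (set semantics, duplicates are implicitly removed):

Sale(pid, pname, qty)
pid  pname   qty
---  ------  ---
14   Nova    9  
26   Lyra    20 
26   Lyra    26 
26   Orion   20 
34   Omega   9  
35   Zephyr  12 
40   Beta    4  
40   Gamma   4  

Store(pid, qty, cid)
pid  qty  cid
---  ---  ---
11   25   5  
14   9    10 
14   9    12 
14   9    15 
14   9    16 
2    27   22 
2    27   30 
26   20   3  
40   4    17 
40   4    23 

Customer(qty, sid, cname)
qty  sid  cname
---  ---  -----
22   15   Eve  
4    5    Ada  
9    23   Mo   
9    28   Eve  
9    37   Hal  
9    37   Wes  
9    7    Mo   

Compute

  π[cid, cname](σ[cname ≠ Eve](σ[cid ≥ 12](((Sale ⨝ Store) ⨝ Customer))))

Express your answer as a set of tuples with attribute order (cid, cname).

{(12, Hal), (12, Mo), (12, Wes), (15, Hal), (15, Mo), (15, Wes), (16, Hal), (16, Mo), (16, Wes), (17, Ada), (23, Ada)}

Sale ⋈ Store (natural join on pid, qty): {(14, Nova, 9, 10), (14, Nova, 9, 12), (14, Nova, 9, 15), (14, Nova, 9, 16), (26, Lyra, 20, 3), (26, Orion, 20, 3), (40, Beta, 4, 17), (40, Beta, 4, 23), (40, Gamma, 4, 17), (40, Gamma, 4, 23)}
(Sale ⨝ Store) ⋈ Customer (natural join on qty): {(14, Nova, 9, 10, 23, Mo), (14, Nova, 9, 10, 28, Eve), (14, Nova, 9, 10, 37, Hal), (14, Nova, 9, 10, 37, Wes), (14, Nova, 9, 10, 7, Mo), (14, Nova, 9, 12, 23, Mo), (14, Nova, 9, 12, 28, Eve), (14, Nova, 9, 12, 37, Hal), (14, Nova, 9, 12, 37, Wes), (14, Nova, 9, 12, 7, Mo), (14, Nova, 9, 15, 23, Mo), (14, Nova, 9, 15, 28, Eve), (14, Nova, 9, 15, 37, Hal), (14, Nova, 9, 15, 37, Wes), (14, Nova, 9, 15, 7, Mo), (14, Nova, 9, 16, 23, Mo), (14, Nova, 9, 16, 28, Eve), (14, Nova, 9, 16, 37, Hal), (14, Nova, 9, 16, 37, Wes), (14, Nova, 9, 16, 7, Mo), (40, Beta, 4, 17, 5, Ada), (40, Beta, 4, 23, 5, Ada), (40, Gamma, 4, 17, 5, Ada), (40, Gamma, 4, 23, 5, Ada)}
Apply σ_{cid ≥ 12}; surviving tuples: {(14, Nova, 9, 12, 23, Mo), (14, Nova, 9, 12, 28, Eve), (14, Nova, 9, 12, 37, Hal), (14, Nova, 9, 12, 37, Wes), (14, Nova, 9, 12, 7, Mo), (14, Nova, 9, 15, 23, Mo), (14, Nova, 9, 15, 28, Eve), (14, Nova, 9, 15, 37, Hal), (14, Nova, 9, 15, 37, Wes), (14, Nova, 9, 15, 7, Mo), (14, Nova, 9, 16, 23, Mo), (14, Nova, 9, 16, 28, Eve), (14, Nova, 9, 16, 37, Hal), (14, Nova, 9, 16, 37, Wes), (14, Nova, 9, 16, 7, Mo), (40, Beta, 4, 17, 5, Ada), (40, Beta, 4, 23, 5, Ada), (40, Gamma, 4, 17, 5, Ada), (40, Gamma, 4, 23, 5, Ada)}
Apply σ_{cname ≠ Eve}; surviving tuples: {(14, Nova, 9, 12, 23, Mo), (14, Nova, 9, 12, 37, Hal), (14, Nova, 9, 12, 37, Wes), (14, Nova, 9, 12, 7, Mo), (14, Nova, 9, 15, 23, Mo), (14, Nova, 9, 15, 37, Hal), (14, Nova, 9, 15, 37, Wes), (14, Nova, 9, 15, 7, Mo), (14, Nova, 9, 16, 23, Mo), (14, Nova, 9, 16, 37, Hal), (14, Nova, 9, 16, 37, Wes), (14, Nova, 9, 16, 7, Mo), (40, Beta, 4, 17, 5, Ada), (40, Beta, 4, 23, 5, Ada), (40, Gamma, 4, 17, 5, Ada), (40, Gamma, 4, 23, 5, Ada)}
π[cid, cname]: project onto (cid, cname) (5 duplicate(s) eliminated) → {(12, Hal), (12, Mo), (12, Wes), (15, Hal), (15, Mo), (15, Wes), (16, Hal), (16, Mo), (16, Wes), (17, Ada), (23, Ada)}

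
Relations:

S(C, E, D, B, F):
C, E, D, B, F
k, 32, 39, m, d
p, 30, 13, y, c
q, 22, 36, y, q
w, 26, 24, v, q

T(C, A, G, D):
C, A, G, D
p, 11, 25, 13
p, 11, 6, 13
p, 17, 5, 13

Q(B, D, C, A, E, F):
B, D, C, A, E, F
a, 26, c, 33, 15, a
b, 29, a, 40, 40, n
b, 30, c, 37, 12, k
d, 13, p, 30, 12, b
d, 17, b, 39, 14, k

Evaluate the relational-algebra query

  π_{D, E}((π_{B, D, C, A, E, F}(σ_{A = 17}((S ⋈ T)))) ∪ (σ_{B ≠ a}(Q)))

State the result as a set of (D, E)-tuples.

{(13, 12), (13, 30), (17, 14), (29, 40), (30, 12)}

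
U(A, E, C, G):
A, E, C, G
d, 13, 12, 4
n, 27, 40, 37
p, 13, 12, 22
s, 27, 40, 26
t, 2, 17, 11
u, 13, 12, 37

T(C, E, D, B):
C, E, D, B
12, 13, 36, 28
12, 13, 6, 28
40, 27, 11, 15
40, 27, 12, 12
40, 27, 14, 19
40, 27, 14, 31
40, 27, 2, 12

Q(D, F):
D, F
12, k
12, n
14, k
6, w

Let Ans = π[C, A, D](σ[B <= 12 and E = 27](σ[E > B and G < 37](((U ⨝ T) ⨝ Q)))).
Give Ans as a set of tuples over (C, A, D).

U ⋈ T (natural join on E, C): {(d, 13, 12, 4, 36, 28), (d, 13, 12, 4, 6, 28), (n, 27, 40, 37, 11, 15), (n, 27, 40, 37, 12, 12), (n, 27, 40, 37, 14, 19), (n, 27, 40, 37, 14, 31), (n, 27, 40, 37, 2, 12), (p, 13, 12, 22, 36, 28), (p, 13, 12, 22, 6, 28), (s, 27, 40, 26, 11, 15), (s, 27, 40, 26, 12, 12), (s, 27, 40, 26, 14, 19), (s, 27, 40, 26, 14, 31), (s, 27, 40, 26, 2, 12), (u, 13, 12, 37, 36, 28), (u, 13, 12, 37, 6, 28)}
(U ⨝ T) ⋈ Q (natural join on D): {(d, 13, 12, 4, 6, 28, w), (n, 27, 40, 37, 12, 12, k), (n, 27, 40, 37, 12, 12, n), (n, 27, 40, 37, 14, 19, k), (n, 27, 40, 37, 14, 31, k), (p, 13, 12, 22, 6, 28, w), (s, 27, 40, 26, 12, 12, k), (s, 27, 40, 26, 12, 12, n), (s, 27, 40, 26, 14, 19, k), (s, 27, 40, 26, 14, 31, k), (u, 13, 12, 37, 6, 28, w)}
σ[E > B and G < 37]: keep tuples satisfying E > B and G < 37 → {(s, 27, 40, 26, 12, 12, k), (s, 27, 40, 26, 12, 12, n), (s, 27, 40, 26, 14, 19, k)}
σ[B <= 12 and E = 27]: keep tuples satisfying B <= 12 and E = 27 → {(s, 27, 40, 26, 12, 12, k), (s, 27, 40, 26, 12, 12, n)}
π[C, A, D]: project onto (C, A, D) (1 duplicate(s) eliminated) → {(40, s, 12)}

{(40, s, 12)}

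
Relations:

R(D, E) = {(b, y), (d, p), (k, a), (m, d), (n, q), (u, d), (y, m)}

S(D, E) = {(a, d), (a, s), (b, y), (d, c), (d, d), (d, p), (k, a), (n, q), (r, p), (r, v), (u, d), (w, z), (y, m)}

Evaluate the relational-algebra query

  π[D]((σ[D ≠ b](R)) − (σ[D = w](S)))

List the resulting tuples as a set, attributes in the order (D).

{d, k, m, n, u, y}

Filtering on D ≠ b leaves {(d, p), (k, a), (m, d), (n, q), (u, d), (y, m)}.
Filtering on D = w leaves {(w, z)}.
Taking the difference: {(d, p), (k, a), (m, d), (n, q), (u, d), (y, m)}
π[D]: project onto (D) → {d, k, m, n, u, y}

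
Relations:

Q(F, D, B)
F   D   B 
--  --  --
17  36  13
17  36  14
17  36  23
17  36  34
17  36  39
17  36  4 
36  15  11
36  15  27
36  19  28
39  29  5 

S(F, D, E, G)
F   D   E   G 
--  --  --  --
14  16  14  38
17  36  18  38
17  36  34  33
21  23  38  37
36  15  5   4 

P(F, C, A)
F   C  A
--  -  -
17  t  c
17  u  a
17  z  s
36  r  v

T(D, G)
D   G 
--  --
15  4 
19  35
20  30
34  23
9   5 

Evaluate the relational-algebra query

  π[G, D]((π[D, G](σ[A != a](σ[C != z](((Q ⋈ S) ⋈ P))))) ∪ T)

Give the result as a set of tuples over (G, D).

{(23, 34), (30, 20), (33, 36), (35, 19), (38, 36), (4, 15), (5, 9)}

Q ⋈ S (natural join on F, D): {(17, 36, 13, 18, 38), (17, 36, 13, 34, 33), (17, 36, 14, 18, 38), (17, 36, 14, 34, 33), (17, 36, 23, 18, 38), (17, 36, 23, 34, 33), (17, 36, 34, 18, 38), (17, 36, 34, 34, 33), (17, 36, 39, 18, 38), (17, 36, 39, 34, 33), (17, 36, 4, 18, 38), (17, 36, 4, 34, 33), (36, 15, 11, 5, 4), (36, 15, 27, 5, 4)}
(Q ⋈ S) ⋈ P (natural join on F): {(17, 36, 13, 18, 38, t, c), (17, 36, 13, 18, 38, u, a), (17, 36, 13, 18, 38, z, s), (17, 36, 13, 34, 33, t, c), (17, 36, 13, 34, 33, u, a), (17, 36, 13, 34, 33, z, s), (17, 36, 14, 18, 38, t, c), (17, 36, 14, 18, 38, u, a), (17, 36, 14, 18, 38, z, s), (17, 36, 14, 34, 33, t, c), (17, 36, 14, 34, 33, u, a), (17, 36, 14, 34, 33, z, s), (17, 36, 23, 18, 38, t, c), (17, 36, 23, 18, 38, u, a), (17, 36, 23, 18, 38, z, s), (17, 36, 23, 34, 33, t, c), (17, 36, 23, 34, 33, u, a), (17, 36, 23, 34, 33, z, s), (17, 36, 34, 18, 38, t, c), (17, 36, 34, 18, 38, u, a), (17, 36, 34, 18, 38, z, s), (17, 36, 34, 34, 33, t, c), (17, 36, 34, 34, 33, u, a), (17, 36, 34, 34, 33, z, s), (17, 36, 39, 18, 38, t, c), (17, 36, 39, 18, 38, u, a), (17, 36, 39, 18, 38, z, s), (17, 36, 39, 34, 33, t, c), (17, 36, 39, 34, 33, u, a), (17, 36, 39, 34, 33, z, s), (17, 36, 4, 18, 38, t, c), (17, 36, 4, 18, 38, u, a), (17, 36, 4, 18, 38, z, s), (17, 36, 4, 34, 33, t, c), (17, 36, 4, 34, 33, u, a), (17, 36, 4, 34, 33, z, s), (36, 15, 11, 5, 4, r, v), (36, 15, 27, 5, 4, r, v)}
Selection C != z: {(17, 36, 13, 18, 38, t, c), (17, 36, 13, 18, 38, u, a), (17, 36, 13, 34, 33, t, c), (17, 36, 13, 34, 33, u, a), (17, 36, 14, 18, 38, t, c), (17, 36, 14, 18, 38, u, a), (17, 36, 14, 34, 33, t, c), (17, 36, 14, 34, 33, u, a), (17, 36, 23, 18, 38, t, c), (17, 36, 23, 18, 38, u, a), (17, 36, 23, 34, 33, t, c), (17, 36, 23, 34, 33, u, a), (17, 36, 34, 18, 38, t, c), (17, 36, 34, 18, 38, u, a), (17, 36, 34, 34, 33, t, c), (17, 36, 34, 34, 33, u, a), (17, 36, 39, 18, 38, t, c), (17, 36, 39, 18, 38, u, a), (17, 36, 39, 34, 33, t, c), (17, 36, 39, 34, 33, u, a), (17, 36, 4, 18, 38, t, c), (17, 36, 4, 18, 38, u, a), (17, 36, 4, 34, 33, t, c), (17, 36, 4, 34, 33, u, a), (36, 15, 11, 5, 4, r, v), (36, 15, 27, 5, 4, r, v)}
Selection A != a: {(17, 36, 13, 18, 38, t, c), (17, 36, 13, 34, 33, t, c), (17, 36, 14, 18, 38, t, c), (17, 36, 14, 34, 33, t, c), (17, 36, 23, 18, 38, t, c), (17, 36, 23, 34, 33, t, c), (17, 36, 34, 18, 38, t, c), (17, 36, 34, 34, 33, t, c), (17, 36, 39, 18, 38, t, c), (17, 36, 39, 34, 33, t, c), (17, 36, 4, 18, 38, t, c), (17, 36, 4, 34, 33, t, c), (36, 15, 11, 5, 4, r, v), (36, 15, 27, 5, 4, r, v)}
Projecting to D, G (11 duplicate(s) eliminated): {(15, 4), (36, 33), (36, 38)}
Taking the union: {(15, 4), (19, 35), (20, 30), (34, 23), (36, 33), (36, 38), (9, 5)}
Projecting to G, D: {(23, 34), (30, 20), (33, 36), (35, 19), (38, 36), (4, 15), (5, 9)}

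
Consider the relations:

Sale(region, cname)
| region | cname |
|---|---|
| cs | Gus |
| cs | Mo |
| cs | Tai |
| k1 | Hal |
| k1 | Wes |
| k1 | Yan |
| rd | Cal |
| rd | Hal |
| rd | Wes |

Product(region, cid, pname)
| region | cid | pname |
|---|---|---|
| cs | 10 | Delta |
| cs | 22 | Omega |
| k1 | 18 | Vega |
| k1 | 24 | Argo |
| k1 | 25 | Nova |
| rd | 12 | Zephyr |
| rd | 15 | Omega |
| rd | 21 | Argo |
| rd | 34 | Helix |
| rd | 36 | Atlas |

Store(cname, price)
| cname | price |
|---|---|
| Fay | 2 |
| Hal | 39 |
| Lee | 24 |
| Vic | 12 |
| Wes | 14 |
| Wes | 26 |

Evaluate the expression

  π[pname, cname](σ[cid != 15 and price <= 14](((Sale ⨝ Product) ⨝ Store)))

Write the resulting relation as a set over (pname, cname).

Joining Sale and Product on region yields {(cs, Gus, 10, Delta), (cs, Gus, 22, Omega), (cs, Mo, 10, Delta), (cs, Mo, 22, Omega), (cs, Tai, 10, Delta), (cs, Tai, 22, Omega), (k1, Hal, 18, Vega), (k1, Hal, 24, Argo), (k1, Hal, 25, Nova), (k1, Wes, 18, Vega), (k1, Wes, 24, Argo), (k1, Wes, 25, Nova), (k1, Yan, 18, Vega), (k1, Yan, 24, Argo), (k1, Yan, 25, Nova), (rd, Cal, 12, Zephyr), (rd, Cal, 15, Omega), (rd, Cal, 21, Argo), (rd, Cal, 34, Helix), (rd, Cal, 36, Atlas), (rd, Hal, 12, Zephyr), (rd, Hal, 15, Omega), (rd, Hal, 21, Argo), (rd, Hal, 34, Helix), (rd, Hal, 36, Atlas), (rd, Wes, 12, Zephyr), (rd, Wes, 15, Omega), (rd, Wes, 21, Argo), (rd, Wes, 34, Helix), (rd, Wes, 36, Atlas)}.
Joining (Sale ⨝ Product) and Store on cname yields {(k1, Hal, 18, Vega, 39), (k1, Hal, 24, Argo, 39), (k1, Hal, 25, Nova, 39), (k1, Wes, 18, Vega, 14), (k1, Wes, 18, Vega, 26), (k1, Wes, 24, Argo, 14), (k1, Wes, 24, Argo, 26), (k1, Wes, 25, Nova, 14), (k1, Wes, 25, Nova, 26), (rd, Hal, 12, Zephyr, 39), (rd, Hal, 15, Omega, 39), (rd, Hal, 21, Argo, 39), (rd, Hal, 34, Helix, 39), (rd, Hal, 36, Atlas, 39), (rd, Wes, 12, Zephyr, 14), (rd, Wes, 12, Zephyr, 26), (rd, Wes, 15, Omega, 14), (rd, Wes, 15, Omega, 26), (rd, Wes, 21, Argo, 14), (rd, Wes, 21, Argo, 26), (rd, Wes, 34, Helix, 14), (rd, Wes, 34, Helix, 26), (rd, Wes, 36, Atlas, 14), (rd, Wes, 36, Atlas, 26)}.
σ[cid != 15 and price <= 14]: keep tuples satisfying cid != 15 and price <= 14 → {(k1, Wes, 18, Vega, 14), (k1, Wes, 24, Argo, 14), (k1, Wes, 25, Nova, 14), (rd, Wes, 12, Zephyr, 14), (rd, Wes, 21, Argo, 14), (rd, Wes, 34, Helix, 14), (rd, Wes, 36, Atlas, 14)}
π[pname, cname]: project onto (pname, cname) (1 duplicate(s) eliminated) → {(Argo, Wes), (Atlas, Wes), (Helix, Wes), (Nova, Wes), (Vega, Wes), (Zephyr, Wes)}

{(Argo, Wes), (Atlas, Wes), (Helix, Wes), (Nova, Wes), (Vega, Wes), (Zephyr, Wes)}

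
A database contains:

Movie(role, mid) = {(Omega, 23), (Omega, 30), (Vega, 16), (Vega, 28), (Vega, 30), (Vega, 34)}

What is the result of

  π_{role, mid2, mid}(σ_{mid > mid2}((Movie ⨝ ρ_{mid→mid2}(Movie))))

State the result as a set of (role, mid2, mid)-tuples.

{(Omega, 23, 30), (Vega, 16, 28), (Vega, 16, 30), (Vega, 16, 34), (Vega, 28, 30), (Vega, 28, 34), (Vega, 30, 34)}

ρ[mid→mid2]: schema becomes (role, mid2); tuples unchanged.
Joining Movie and ρ_{mid→mid2}(Movie) on role yields {(Omega, 23, 23), (Omega, 23, 30), (Omega, 30, 23), (Omega, 30, 30), (Vega, 16, 16), (Vega, 16, 28), (Vega, 16, 30), (Vega, 16, 34), (Vega, 28, 16), (Vega, 28, 28), (Vega, 28, 30), (Vega, 28, 34), (Vega, 30, 16), (Vega, 30, 28), (Vega, 30, 30), (Vega, 30, 34), (Vega, 34, 16), (Vega, 34, 28), (Vega, 34, 30), (Vega, 34, 34)}.
Selection mid > mid2: {(Omega, 30, 23), (Vega, 28, 16), (Vega, 30, 16), (Vega, 30, 28), (Vega, 34, 16), (Vega, 34, 28), (Vega, 34, 30)}
π_{role, mid2, mid} gives {(Omega, 23, 30), (Vega, 16, 28), (Vega, 16, 30), (Vega, 16, 34), (Vega, 28, 30), (Vega, 28, 34), (Vega, 30, 34)}.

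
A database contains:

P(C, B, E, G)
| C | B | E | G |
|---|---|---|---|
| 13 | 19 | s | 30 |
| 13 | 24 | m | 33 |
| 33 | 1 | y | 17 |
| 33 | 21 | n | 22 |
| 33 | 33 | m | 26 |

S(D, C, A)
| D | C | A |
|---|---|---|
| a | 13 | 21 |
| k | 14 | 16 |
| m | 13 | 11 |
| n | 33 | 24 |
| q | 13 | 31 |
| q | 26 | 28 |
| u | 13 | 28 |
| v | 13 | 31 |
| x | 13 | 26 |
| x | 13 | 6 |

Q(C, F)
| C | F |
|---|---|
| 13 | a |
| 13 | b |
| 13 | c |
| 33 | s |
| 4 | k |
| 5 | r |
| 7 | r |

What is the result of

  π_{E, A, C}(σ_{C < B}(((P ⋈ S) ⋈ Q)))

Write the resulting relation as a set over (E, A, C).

{(m, 11, 13), (m, 21, 13), (m, 26, 13), (m, 28, 13), (m, 31, 13), (m, 6, 13), (s, 11, 13), (s, 21, 13), (s, 26, 13), (s, 28, 13), (s, 31, 13), (s, 6, 13)}

Natural join on C: {(13, 19, s, 30, a, 21), (13, 19, s, 30, m, 11), (13, 19, s, 30, q, 31), (13, 19, s, 30, u, 28), (13, 19, s, 30, v, 31), (13, 19, s, 30, x, 26), (13, 19, s, 30, x, 6), (13, 24, m, 33, a, 21), (13, 24, m, 33, m, 11), (13, 24, m, 33, q, 31), (13, 24, m, 33, u, 28), (13, 24, m, 33, v, 31), (13, 24, m, 33, x, 26), (13, 24, m, 33, x, 6), (33, 1, y, 17, n, 24), (33, 21, n, 22, n, 24), (33, 33, m, 26, n, 24)}
Natural join on C: {(13, 19, s, 30, a, 21, a), (13, 19, s, 30, a, 21, b), (13, 19, s, 30, a, 21, c), (13, 19, s, 30, m, 11, a), (13, 19, s, 30, m, 11, b), (13, 19, s, 30, m, 11, c), (13, 19, s, 30, q, 31, a), (13, 19, s, 30, q, 31, b), (13, 19, s, 30, q, 31, c), (13, 19, s, 30, u, 28, a), (13, 19, s, 30, u, 28, b), (13, 19, s, 30, u, 28, c), (13, 19, s, 30, v, 31, a), (13, 19, s, 30, v, 31, b), (13, 19, s, 30, v, 31, c), (13, 19, s, 30, x, 26, a), (13, 19, s, 30, x, 26, b), (13, 19, s, 30, x, 26, c), (13, 19, s, 30, x, 6, a), (13, 19, s, 30, x, 6, b), (13, 19, s, 30, x, 6, c), (13, 24, m, 33, a, 21, a), (13, 24, m, 33, a, 21, b), (13, 24, m, 33, a, 21, c), (13, 24, m, 33, m, 11, a), (13, 24, m, 33, m, 11, b), (13, 24, m, 33, m, 11, c), (13, 24, m, 33, q, 31, a), (13, 24, m, 33, q, 31, b), (13, 24, m, 33, q, 31, c), (13, 24, m, 33, u, 28, a), (13, 24, m, 33, u, 28, b), (13, 24, m, 33, u, 28, c), (13, 24, m, 33, v, 31, a), (13, 24, m, 33, v, 31, b), (13, 24, m, 33, v, 31, c), (13, 24, m, 33, x, 26, a), (13, 24, m, 33, x, 26, b), (13, 24, m, 33, x, 26, c), (13, 24, m, 33, x, 6, a), (13, 24, m, 33, x, 6, b), (13, 24, m, 33, x, 6, c), (33, 1, y, 17, n, 24, s), (33, 21, n, 22, n, 24, s), (33, 33, m, 26, n, 24, s)}
Apply σ_{C < B}; surviving tuples: {(13, 19, s, 30, a, 21, a), (13, 19, s, 30, a, 21, b), (13, 19, s, 30, a, 21, c), (13, 19, s, 30, m, 11, a), (13, 19, s, 30, m, 11, b), (13, 19, s, 30, m, 11, c), (13, 19, s, 30, q, 31, a), (13, 19, s, 30, q, 31, b), (13, 19, s, 30, q, 31, c), (13, 19, s, 30, u, 28, a), (13, 19, s, 30, u, 28, b), (13, 19, s, 30, u, 28, c), (13, 19, s, 30, v, 31, a), (13, 19, s, 30, v, 31, b), (13, 19, s, 30, v, 31, c), (13, 19, s, 30, x, 26, a), (13, 19, s, 30, x, 26, b), (13, 19, s, 30, x, 26, c), (13, 19, s, 30, x, 6, a), (13, 19, s, 30, x, 6, b), (13, 19, s, 30, x, 6, c), (13, 24, m, 33, a, 21, a), (13, 24, m, 33, a, 21, b), (13, 24, m, 33, a, 21, c), (13, 24, m, 33, m, 11, a), (13, 24, m, 33, m, 11, b), (13, 24, m, 33, m, 11, c), (13, 24, m, 33, q, 31, a), (13, 24, m, 33, q, 31, b), (13, 24, m, 33, q, 31, c), (13, 24, m, 33, u, 28, a), (13, 24, m, 33, u, 28, b), (13, 24, m, 33, u, 28, c), (13, 24, m, 33, v, 31, a), (13, 24, m, 33, v, 31, b), (13, 24, m, 33, v, 31, c), (13, 24, m, 33, x, 26, a), (13, 24, m, 33, x, 26, b), (13, 24, m, 33, x, 26, c), (13, 24, m, 33, x, 6, a), (13, 24, m, 33, x, 6, b), (13, 24, m, 33, x, 6, c)}
Keep only column(s) E, A, C (30 duplicate(s) eliminated): {(m, 11, 13), (m, 21, 13), (m, 26, 13), (m, 28, 13), (m, 31, 13), (m, 6, 13), (s, 11, 13), (s, 21, 13), (s, 26, 13), (s, 28, 13), (s, 31, 13), (s, 6, 13)}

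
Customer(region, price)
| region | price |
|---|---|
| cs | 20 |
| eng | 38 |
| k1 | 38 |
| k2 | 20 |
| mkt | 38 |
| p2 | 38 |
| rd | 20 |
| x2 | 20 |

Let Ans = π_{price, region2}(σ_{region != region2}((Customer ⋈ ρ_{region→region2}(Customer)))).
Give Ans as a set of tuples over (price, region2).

{(20, cs), (20, k2), (20, rd), (20, x2), (38, eng), (38, k1), (38, mkt), (38, p2)}

ρ[region→region2]: schema becomes (region2, price); tuples unchanged.
Natural join on price: {(cs, 20, cs), (cs, 20, k2), (cs, 20, rd), (cs, 20, x2), (eng, 38, eng), (eng, 38, k1), (eng, 38, mkt), (eng, 38, p2), (k1, 38, eng), (k1, 38, k1), (k1, 38, mkt), (k1, 38, p2), (k2, 20, cs), (k2, 20, k2), (k2, 20, rd), (k2, 20, x2), (mkt, 38, eng), (mkt, 38, k1), (mkt, 38, mkt), (mkt, 38, p2), (p2, 38, eng), (p2, 38, k1), (p2, 38, mkt), (p2, 38, p2), (rd, 20, cs), (rd, 20, k2), (rd, 20, rd), (rd, 20, x2), (x2, 20, cs), (x2, 20, k2), (x2, 20, rd), (x2, 20, x2)}
Selection region != region2: {(cs, 20, k2), (cs, 20, rd), (cs, 20, x2), (eng, 38, k1), (eng, 38, mkt), (eng, 38, p2), (k1, 38, eng), (k1, 38, mkt), (k1, 38, p2), (k2, 20, cs), (k2, 20, rd), (k2, 20, x2), (mkt, 38, eng), (mkt, 38, k1), (mkt, 38, p2), (p2, 38, eng), (p2, 38, k1), (p2, 38, mkt), (rd, 20, cs), (rd, 20, k2), (rd, 20, x2), (x2, 20, cs), (x2, 20, k2), (x2, 20, rd)}
Keep only column(s) price, region2 (16 duplicate(s) eliminated): {(20, cs), (20, k2), (20, rd), (20, x2), (38, eng), (38, k1), (38, mkt), (38, p2)}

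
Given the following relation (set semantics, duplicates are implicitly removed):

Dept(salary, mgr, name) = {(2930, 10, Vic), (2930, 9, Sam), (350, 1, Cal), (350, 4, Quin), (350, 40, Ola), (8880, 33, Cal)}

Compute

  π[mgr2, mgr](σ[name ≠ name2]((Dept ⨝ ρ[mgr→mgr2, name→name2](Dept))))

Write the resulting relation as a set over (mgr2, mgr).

{(1, 4), (1, 40), (10, 9), (4, 1), (4, 40), (40, 1), (40, 4), (9, 10)}

ρ[mgr→mgr2, name→name2]: schema becomes (salary, mgr2, name2); tuples unchanged.
Joining Dept and ρ[mgr→mgr2, name→name2](Dept) on salary yields {(2930, 10, Vic, 10, Vic), (2930, 10, Vic, 9, Sam), (2930, 9, Sam, 10, Vic), (2930, 9, Sam, 9, Sam), (350, 1, Cal, 1, Cal), (350, 1, Cal, 4, Quin), (350, 1, Cal, 40, Ola), (350, 4, Quin, 1, Cal), (350, 4, Quin, 4, Quin), (350, 4, Quin, 40, Ola), (350, 40, Ola, 1, Cal), (350, 40, Ola, 4, Quin), (350, 40, Ola, 40, Ola), (8880, 33, Cal, 33, Cal)}.
Selection name ≠ name2: {(2930, 10, Vic, 9, Sam), (2930, 9, Sam, 10, Vic), (350, 1, Cal, 4, Quin), (350, 1, Cal, 40, Ola), (350, 4, Quin, 1, Cal), (350, 4, Quin, 40, Ola), (350, 40, Ola, 1, Cal), (350, 40, Ola, 4, Quin)}
Keep only column(s) mgr2, mgr: {(1, 4), (1, 40), (10, 9), (4, 1), (4, 40), (40, 1), (40, 4), (9, 10)}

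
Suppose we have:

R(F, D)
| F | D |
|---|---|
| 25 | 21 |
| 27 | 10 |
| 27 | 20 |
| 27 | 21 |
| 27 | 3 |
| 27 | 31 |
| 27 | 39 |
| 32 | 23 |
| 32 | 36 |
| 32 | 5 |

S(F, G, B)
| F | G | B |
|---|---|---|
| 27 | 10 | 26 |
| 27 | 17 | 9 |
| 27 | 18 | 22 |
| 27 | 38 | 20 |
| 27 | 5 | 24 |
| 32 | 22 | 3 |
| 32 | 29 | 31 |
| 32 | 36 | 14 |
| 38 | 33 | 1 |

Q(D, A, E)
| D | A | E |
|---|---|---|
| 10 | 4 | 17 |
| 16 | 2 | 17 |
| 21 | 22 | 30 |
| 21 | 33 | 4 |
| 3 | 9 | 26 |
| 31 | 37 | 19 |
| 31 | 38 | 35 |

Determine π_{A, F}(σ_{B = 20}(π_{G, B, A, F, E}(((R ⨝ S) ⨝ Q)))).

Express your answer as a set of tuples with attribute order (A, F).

Joining R and S on F yields {(27, 10, 10, 26), (27, 10, 17, 9), (27, 10, 18, 22), (27, 10, 38, 20), (27, 10, 5, 24), (27, 20, 10, 26), (27, 20, 17, 9), (27, 20, 18, 22), (27, 20, 38, 20), (27, 20, 5, 24), (27, 21, 10, 26), (27, 21, 17, 9), (27, 21, 18, 22), (27, 21, 38, 20), (27, 21, 5, 24), (27, 3, 10, 26), (27, 3, 17, 9), (27, 3, 18, 22), (27, 3, 38, 20), (27, 3, 5, 24), (27, 31, 10, 26), (27, 31, 17, 9), (27, 31, 18, 22), (27, 31, 38, 20), (27, 31, 5, 24), (27, 39, 10, 26), (27, 39, 17, 9), (27, 39, 18, 22), (27, 39, 38, 20), (27, 39, 5, 24), (32, 23, 22, 3), (32, 23, 29, 31), (32, 23, 36, 14), (32, 36, 22, 3), (32, 36, 29, 31), (32, 36, 36, 14), (32, 5, 22, 3), (32, 5, 29, 31), (32, 5, 36, 14)}.
Joining (R ⨝ S) and Q on D yields {(27, 10, 10, 26, 4, 17), (27, 10, 17, 9, 4, 17), (27, 10, 18, 22, 4, 17), (27, 10, 38, 20, 4, 17), (27, 10, 5, 24, 4, 17), (27, 21, 10, 26, 22, 30), (27, 21, 10, 26, 33, 4), (27, 21, 17, 9, 22, 30), (27, 21, 17, 9, 33, 4), (27, 21, 18, 22, 22, 30), (27, 21, 18, 22, 33, 4), (27, 21, 38, 20, 22, 30), (27, 21, 38, 20, 33, 4), (27, 21, 5, 24, 22, 30), (27, 21, 5, 24, 33, 4), (27, 3, 10, 26, 9, 26), (27, 3, 17, 9, 9, 26), (27, 3, 18, 22, 9, 26), (27, 3, 38, 20, 9, 26), (27, 3, 5, 24, 9, 26), (27, 31, 10, 26, 37, 19), (27, 31, 10, 26, 38, 35), (27, 31, 17, 9, 37, 19), (27, 31, 17, 9, 38, 35), (27, 31, 18, 22, 37, 19), (27, 31, 18, 22, 38, 35), (27, 31, 38, 20, 37, 19), (27, 31, 38, 20, 38, 35), (27, 31, 5, 24, 37, 19), (27, 31, 5, 24, 38, 35)}.
Projecting to G, B, A, F, E: {(10, 26, 22, 27, 30), (10, 26, 33, 27, 4), (10, 26, 37, 27, 19), (10, 26, 38, 27, 35), (10, 26, 4, 27, 17), (10, 26, 9, 27, 26), (17, 9, 22, 27, 30), (17, 9, 33, 27, 4), (17, 9, 37, 27, 19), (17, 9, 38, 27, 35), (17, 9, 4, 27, 17), (17, 9, 9, 27, 26), (18, 22, 22, 27, 30), (18, 22, 33, 27, 4), (18, 22, 37, 27, 19), (18, 22, 38, 27, 35), (18, 22, 4, 27, 17), (18, 22, 9, 27, 26), (38, 20, 22, 27, 30), (38, 20, 33, 27, 4), (38, 20, 37, 27, 19), (38, 20, 38, 27, 35), (38, 20, 4, 27, 17), (38, 20, 9, 27, 26), (5, 24, 22, 27, 30), (5, 24, 33, 27, 4), (5, 24, 37, 27, 19), (5, 24, 38, 27, 35), (5, 24, 4, 27, 17), (5, 24, 9, 27, 26)}
Apply σ_{B = 20}; surviving tuples: {(38, 20, 22, 27, 30), (38, 20, 33, 27, 4), (38, 20, 37, 27, 19), (38, 20, 38, 27, 35), (38, 20, 4, 27, 17), (38, 20, 9, 27, 26)}
Projecting to A, F: {(22, 27), (33, 27), (37, 27), (38, 27), (4, 27), (9, 27)}

{(22, 27), (33, 27), (37, 27), (38, 27), (4, 27), (9, 27)}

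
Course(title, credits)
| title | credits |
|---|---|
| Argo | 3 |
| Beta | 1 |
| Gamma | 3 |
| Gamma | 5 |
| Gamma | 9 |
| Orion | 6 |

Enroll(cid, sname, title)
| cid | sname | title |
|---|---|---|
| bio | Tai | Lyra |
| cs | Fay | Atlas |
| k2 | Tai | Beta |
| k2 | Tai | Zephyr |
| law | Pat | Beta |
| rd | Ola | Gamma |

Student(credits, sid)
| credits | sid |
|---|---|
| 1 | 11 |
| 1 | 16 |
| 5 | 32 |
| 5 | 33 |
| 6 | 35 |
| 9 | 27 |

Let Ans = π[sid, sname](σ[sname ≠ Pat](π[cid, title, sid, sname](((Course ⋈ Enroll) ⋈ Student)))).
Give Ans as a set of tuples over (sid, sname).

Natural join on title: {(Beta, 1, k2, Tai), (Beta, 1, law, Pat), (Gamma, 3, rd, Ola), (Gamma, 5, rd, Ola), (Gamma, 9, rd, Ola)}
Natural join on credits: {(Beta, 1, k2, Tai, 11), (Beta, 1, k2, Tai, 16), (Beta, 1, law, Pat, 11), (Beta, 1, law, Pat, 16), (Gamma, 5, rd, Ola, 32), (Gamma, 5, rd, Ola, 33), (Gamma, 9, rd, Ola, 27)}
Keep only column(s) cid, title, sid, sname: {(k2, Beta, 11, Tai), (k2, Beta, 16, Tai), (law, Beta, 11, Pat), (law, Beta, 16, Pat), (rd, Gamma, 27, Ola), (rd, Gamma, 32, Ola), (rd, Gamma, 33, Ola)}
Filtering on sname ≠ Pat leaves {(k2, Beta, 11, Tai), (k2, Beta, 16, Tai), (rd, Gamma, 27, Ola), (rd, Gamma, 32, Ola), (rd, Gamma, 33, Ola)}.
Keep only column(s) sid, sname: {(11, Tai), (16, Tai), (27, Ola), (32, Ola), (33, Ola)}

{(11, Tai), (16, Tai), (27, Ola), (32, Ola), (33, Ola)}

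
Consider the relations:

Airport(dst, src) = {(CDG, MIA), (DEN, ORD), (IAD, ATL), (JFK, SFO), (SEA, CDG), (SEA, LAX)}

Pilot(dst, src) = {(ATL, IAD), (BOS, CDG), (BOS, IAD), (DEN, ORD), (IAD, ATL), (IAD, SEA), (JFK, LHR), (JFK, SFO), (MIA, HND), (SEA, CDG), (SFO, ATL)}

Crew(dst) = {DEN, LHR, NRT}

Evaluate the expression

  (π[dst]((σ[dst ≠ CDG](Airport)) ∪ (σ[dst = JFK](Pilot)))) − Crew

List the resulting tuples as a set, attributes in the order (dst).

{IAD, JFK, SEA}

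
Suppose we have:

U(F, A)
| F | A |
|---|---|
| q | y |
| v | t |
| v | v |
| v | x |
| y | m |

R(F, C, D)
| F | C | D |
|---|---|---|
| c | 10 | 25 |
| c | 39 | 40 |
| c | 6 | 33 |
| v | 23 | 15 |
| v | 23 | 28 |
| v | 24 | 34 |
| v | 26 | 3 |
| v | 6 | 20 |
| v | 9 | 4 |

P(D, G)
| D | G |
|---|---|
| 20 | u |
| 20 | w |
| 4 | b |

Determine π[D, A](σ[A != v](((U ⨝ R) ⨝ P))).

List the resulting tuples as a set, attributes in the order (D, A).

{(20, t), (20, x), (4, t), (4, x)}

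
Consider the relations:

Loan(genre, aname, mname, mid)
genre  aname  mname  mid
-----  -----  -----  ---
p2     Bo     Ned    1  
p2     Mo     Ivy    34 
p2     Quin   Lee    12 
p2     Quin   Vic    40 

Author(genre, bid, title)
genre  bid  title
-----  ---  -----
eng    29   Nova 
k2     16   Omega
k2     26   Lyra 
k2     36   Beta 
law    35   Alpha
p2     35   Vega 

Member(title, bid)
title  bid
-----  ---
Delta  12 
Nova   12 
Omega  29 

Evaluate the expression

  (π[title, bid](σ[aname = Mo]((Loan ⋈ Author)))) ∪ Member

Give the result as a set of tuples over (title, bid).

{(Delta, 12), (Nova, 12), (Omega, 29), (Vega, 35)}

Natural join on genre: {(p2, Bo, Ned, 1, 35, Vega), (p2, Mo, Ivy, 34, 35, Vega), (p2, Quin, Lee, 12, 35, Vega), (p2, Quin, Vic, 40, 35, Vega)}
Apply σ_{aname = Mo}; surviving tuples: {(p2, Mo, Ivy, 34, 35, Vega)}
π[title, bid]: project onto (title, bid) → {(Vega, 35)}
Union: {(Vega, 35)} with {(Delta, 12), (Nova, 12), (Omega, 29)} → {(Delta, 12), (Nova, 12), (Omega, 29), (Vega, 35)}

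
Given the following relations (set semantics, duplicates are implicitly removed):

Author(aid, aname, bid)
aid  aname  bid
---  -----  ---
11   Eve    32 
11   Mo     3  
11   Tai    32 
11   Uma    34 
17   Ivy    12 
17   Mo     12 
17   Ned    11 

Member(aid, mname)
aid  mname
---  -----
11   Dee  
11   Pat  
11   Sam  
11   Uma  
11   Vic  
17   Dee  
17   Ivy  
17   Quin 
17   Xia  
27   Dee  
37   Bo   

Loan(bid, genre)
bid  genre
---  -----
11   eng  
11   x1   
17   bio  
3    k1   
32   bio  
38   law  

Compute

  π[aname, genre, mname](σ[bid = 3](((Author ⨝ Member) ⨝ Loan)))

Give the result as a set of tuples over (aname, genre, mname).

{(Mo, k1, Dee), (Mo, k1, Pat), (Mo, k1, Sam), (Mo, k1, Uma), (Mo, k1, Vic)}

Joining Author and Member on aid yields {(11, Eve, 32, Dee), (11, Eve, 32, Pat), (11, Eve, 32, Sam), (11, Eve, 32, Uma), (11, Eve, 32, Vic), (11, Mo, 3, Dee), (11, Mo, 3, Pat), (11, Mo, 3, Sam), (11, Mo, 3, Uma), (11, Mo, 3, Vic), (11, Tai, 32, Dee), (11, Tai, 32, Pat), (11, Tai, 32, Sam), (11, Tai, 32, Uma), (11, Tai, 32, Vic), (11, Uma, 34, Dee), (11, Uma, 34, Pat), (11, Uma, 34, Sam), (11, Uma, 34, Uma), (11, Uma, 34, Vic), (17, Ivy, 12, Dee), (17, Ivy, 12, Ivy), (17, Ivy, 12, Quin), (17, Ivy, 12, Xia), (17, Mo, 12, Dee), (17, Mo, 12, Ivy), (17, Mo, 12, Quin), (17, Mo, 12, Xia), (17, Ned, 11, Dee), (17, Ned, 11, Ivy), (17, Ned, 11, Quin), (17, Ned, 11, Xia)}.
Joining (Author ⨝ Member) and Loan on bid yields {(11, Eve, 32, Dee, bio), (11, Eve, 32, Pat, bio), (11, Eve, 32, Sam, bio), (11, Eve, 32, Uma, bio), (11, Eve, 32, Vic, bio), (11, Mo, 3, Dee, k1), (11, Mo, 3, Pat, k1), (11, Mo, 3, Sam, k1), (11, Mo, 3, Uma, k1), (11, Mo, 3, Vic, k1), (11, Tai, 32, Dee, bio), (11, Tai, 32, Pat, bio), (11, Tai, 32, Sam, bio), (11, Tai, 32, Uma, bio), (11, Tai, 32, Vic, bio), (17, Ned, 11, Dee, eng), (17, Ned, 11, Dee, x1), (17, Ned, 11, Ivy, eng), (17, Ned, 11, Ivy, x1), (17, Ned, 11, Quin, eng), (17, Ned, 11, Quin, x1), (17, Ned, 11, Xia, eng), (17, Ned, 11, Xia, x1)}.
Apply σ_{bid = 3}; surviving tuples: {(11, Mo, 3, Dee, k1), (11, Mo, 3, Pat, k1), (11, Mo, 3, Sam, k1), (11, Mo, 3, Uma, k1), (11, Mo, 3, Vic, k1)}
Projecting to aname, genre, mname: {(Mo, k1, Dee), (Mo, k1, Pat), (Mo, k1, Sam), (Mo, k1, Uma), (Mo, k1, Vic)}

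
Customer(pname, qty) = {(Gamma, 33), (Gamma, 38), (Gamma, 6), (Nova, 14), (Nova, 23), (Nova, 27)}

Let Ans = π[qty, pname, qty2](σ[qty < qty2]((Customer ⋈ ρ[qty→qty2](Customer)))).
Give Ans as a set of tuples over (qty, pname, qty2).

ρ[qty→qty2]: schema becomes (pname, qty2); tuples unchanged.
Natural join on pname: {(Gamma, 33, 33), (Gamma, 33, 38), (Gamma, 33, 6), (Gamma, 38, 33), (Gamma, 38, 38), (Gamma, 38, 6), (Gamma, 6, 33), (Gamma, 6, 38), (Gamma, 6, 6), (Nova, 14, 14), (Nova, 14, 23), (Nova, 14, 27), (Nova, 23, 14), (Nova, 23, 23), (Nova, 23, 27), (Nova, 27, 14), (Nova, 27, 23), (Nova, 27, 27)}
Apply σ_{qty < qty2}; surviving tuples: {(Gamma, 33, 38), (Gamma, 6, 33), (Gamma, 6, 38), (Nova, 14, 23), (Nova, 14, 27), (Nova, 23, 27)}
Projecting to qty, pname, qty2: {(14, Nova, 23), (14, Nova, 27), (23, Nova, 27), (33, Gamma, 38), (6, Gamma, 33), (6, Gamma, 38)}

{(14, Nova, 23), (14, Nova, 27), (23, Nova, 27), (33, Gamma, 38), (6, Gamma, 33), (6, Gamma, 38)}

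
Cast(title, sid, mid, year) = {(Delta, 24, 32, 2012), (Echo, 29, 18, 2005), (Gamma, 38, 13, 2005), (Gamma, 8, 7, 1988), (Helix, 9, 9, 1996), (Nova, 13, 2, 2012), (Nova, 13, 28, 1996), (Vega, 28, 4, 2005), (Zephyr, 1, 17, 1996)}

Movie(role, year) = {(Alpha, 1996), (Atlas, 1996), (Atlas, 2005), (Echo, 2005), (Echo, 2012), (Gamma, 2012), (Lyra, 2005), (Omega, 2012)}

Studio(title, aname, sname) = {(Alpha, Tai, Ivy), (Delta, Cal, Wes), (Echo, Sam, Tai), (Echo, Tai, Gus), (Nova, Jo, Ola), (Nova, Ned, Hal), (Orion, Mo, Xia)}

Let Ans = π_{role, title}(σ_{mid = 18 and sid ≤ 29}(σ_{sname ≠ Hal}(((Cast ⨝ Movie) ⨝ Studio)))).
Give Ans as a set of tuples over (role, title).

Natural join on year: {(Delta, 24, 32, 2012, Echo), (Delta, 24, 32, 2012, Gamma), (Delta, 24, 32, 2012, Omega), (Echo, 29, 18, 2005, Atlas), (Echo, 29, 18, 2005, Echo), (Echo, 29, 18, 2005, Lyra), (Gamma, 38, 13, 2005, Atlas), (Gamma, 38, 13, 2005, Echo), (Gamma, 38, 13, 2005, Lyra), (Helix, 9, 9, 1996, Alpha), (Helix, 9, 9, 1996, Atlas), (Nova, 13, 2, 2012, Echo), (Nova, 13, 2, 2012, Gamma), (Nova, 13, 2, 2012, Omega), (Nova, 13, 28, 1996, Alpha), (Nova, 13, 28, 1996, Atlas), (Vega, 28, 4, 2005, Atlas), (Vega, 28, 4, 2005, Echo), (Vega, 28, 4, 2005, Lyra), (Zephyr, 1, 17, 1996, Alpha), (Zephyr, 1, 17, 1996, Atlas)}
Natural join on title: {(Delta, 24, 32, 2012, Echo, Cal, Wes), (Delta, 24, 32, 2012, Gamma, Cal, Wes), (Delta, 24, 32, 2012, Omega, Cal, Wes), (Echo, 29, 18, 2005, Atlas, Sam, Tai), (Echo, 29, 18, 2005, Atlas, Tai, Gus), (Echo, 29, 18, 2005, Echo, Sam, Tai), (Echo, 29, 18, 2005, Echo, Tai, Gus), (Echo, 29, 18, 2005, Lyra, Sam, Tai), (Echo, 29, 18, 2005, Lyra, Tai, Gus), (Nova, 13, 2, 2012, Echo, Jo, Ola), (Nova, 13, 2, 2012, Echo, Ned, Hal), (Nova, 13, 2, 2012, Gamma, Jo, Ola), (Nova, 13, 2, 2012, Gamma, Ned, Hal), (Nova, 13, 2, 2012, Omega, Jo, Ola), (Nova, 13, 2, 2012, Omega, Ned, Hal), (Nova, 13, 28, 1996, Alpha, Jo, Ola), (Nova, 13, 28, 1996, Alpha, Ned, Hal), (Nova, 13, 28, 1996, Atlas, Jo, Ola), (Nova, 13, 28, 1996, Atlas, Ned, Hal)}
Apply σ_{sname ≠ Hal}; surviving tuples: {(Delta, 24, 32, 2012, Echo, Cal, Wes), (Delta, 24, 32, 2012, Gamma, Cal, Wes), (Delta, 24, 32, 2012, Omega, Cal, Wes), (Echo, 29, 18, 2005, Atlas, Sam, Tai), (Echo, 29, 18, 2005, Atlas, Tai, Gus), (Echo, 29, 18, 2005, Echo, Sam, Tai), (Echo, 29, 18, 2005, Echo, Tai, Gus), (Echo, 29, 18, 2005, Lyra, Sam, Tai), (Echo, 29, 18, 2005, Lyra, Tai, Gus), (Nova, 13, 2, 2012, Echo, Jo, Ola), (Nova, 13, 2, 2012, Gamma, Jo, Ola), (Nova, 13, 2, 2012, Omega, Jo, Ola), (Nova, 13, 28, 1996, Alpha, Jo, Ola), (Nova, 13, 28, 1996, Atlas, Jo, Ola)}
Apply σ_{mid = 18 and sid ≤ 29}; surviving tuples: {(Echo, 29, 18, 2005, Atlas, Sam, Tai), (Echo, 29, 18, 2005, Atlas, Tai, Gus), (Echo, 29, 18, 2005, Echo, Sam, Tai), (Echo, 29, 18, 2005, Echo, Tai, Gus), (Echo, 29, 18, 2005, Lyra, Sam, Tai), (Echo, 29, 18, 2005, Lyra, Tai, Gus)}
π[role, title]: project onto (role, title) (3 duplicate(s) eliminated) → {(Atlas, Echo), (Echo, Echo), (Lyra, Echo)}

{(Atlas, Echo), (Echo, Echo), (Lyra, Echo)}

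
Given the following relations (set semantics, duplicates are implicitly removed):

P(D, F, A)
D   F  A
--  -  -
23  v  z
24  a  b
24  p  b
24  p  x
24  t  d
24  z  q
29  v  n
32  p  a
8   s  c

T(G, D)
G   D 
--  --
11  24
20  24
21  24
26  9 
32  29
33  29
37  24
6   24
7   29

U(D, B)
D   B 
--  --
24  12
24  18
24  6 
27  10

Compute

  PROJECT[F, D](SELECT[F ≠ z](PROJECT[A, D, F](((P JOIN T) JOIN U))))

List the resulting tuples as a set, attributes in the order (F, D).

Joining P and T on D yields {(24, a, b, 11), (24, a, b, 20), (24, a, b, 21), (24, a, b, 37), (24, a, b, 6), (24, p, b, 11), (24, p, b, 20), (24, p, b, 21), (24, p, b, 37), (24, p, b, 6), (24, p, x, 11), (24, p, x, 20), (24, p, x, 21), (24, p, x, 37), (24, p, x, 6), (24, t, d, 11), (24, t, d, 20), (24, t, d, 21), (24, t, d, 37), (24, t, d, 6), (24, z, q, 11), (24, z, q, 20), (24, z, q, 21), (24, z, q, 37), (24, z, q, 6), (29, v, n, 32), (29, v, n, 33), (29, v, n, 7)}.
Joining (P JOIN T) and U on D yields {(24, a, b, 11, 12), (24, a, b, 11, 18), (24, a, b, 11, 6), (24, a, b, 20, 12), (24, a, b, 20, 18), (24, a, b, 20, 6), (24, a, b, 21, 12), (24, a, b, 21, 18), (24, a, b, 21, 6), (24, a, b, 37, 12), (24, a, b, 37, 18), (24, a, b, 37, 6), (24, a, b, 6, 12), (24, a, b, 6, 18), (24, a, b, 6, 6), (24, p, b, 11, 12), (24, p, b, 11, 18), (24, p, b, 11, 6), (24, p, b, 20, 12), (24, p, b, 20, 18), (24, p, b, 20, 6), (24, p, b, 21, 12), (24, p, b, 21, 18), (24, p, b, 21, 6), (24, p, b, 37, 12), (24, p, b, 37, 18), (24, p, b, 37, 6), (24, p, b, 6, 12), (24, p, b, 6, 18), (24, p, b, 6, 6), (24, p, x, 11, 12), (24, p, x, 11, 18), (24, p, x, 11, 6), (24, p, x, 20, 12), (24, p, x, 20, 18), (24, p, x, 20, 6), (24, p, x, 21, 12), (24, p, x, 21, 18), (24, p, x, 21, 6), (24, p, x, 37, 12), (24, p, x, 37, 18), (24, p, x, 37, 6), (24, p, x, 6, 12), (24, p, x, 6, 18), (24, p, x, 6, 6), (24, t, d, 11, 12), (24, t, d, 11, 18), (24, t, d, 11, 6), (24, t, d, 20, 12), (24, t, d, 20, 18), (24, t, d, 20, 6), (24, t, d, 21, 12), (24, t, d, 21, 18), (24, t, d, 21, 6), (24, t, d, 37, 12), (24, t, d, 37, 18), (24, t, d, 37, 6), (24, t, d, 6, 12), (24, t, d, 6, 18), (24, t, d, 6, 6), (24, z, q, 11, 12), (24, z, q, 11, 18), (24, z, q, 11, 6), (24, z, q, 20, 12), (24, z, q, 20, 18), (24, z, q, 20, 6), (24, z, q, 21, 12), (24, z, q, 21, 18), (24, z, q, 21, 6), (24, z, q, 37, 12), (24, z, q, 37, 18), (24, z, q, 37, 6), (24, z, q, 6, 12), (24, z, q, 6, 18), (24, z, q, 6, 6)}.
Keep only column(s) A, D, F (70 duplicate(s) eliminated): {(b, 24, a), (b, 24, p), (d, 24, t), (q, 24, z), (x, 24, p)}
Selection F ≠ z: {(b, 24, a), (b, 24, p), (d, 24, t), (x, 24, p)}
Keep only column(s) F, D (1 duplicate(s) eliminated): {(a, 24), (p, 24), (t, 24)}

{(a, 24), (p, 24), (t, 24)}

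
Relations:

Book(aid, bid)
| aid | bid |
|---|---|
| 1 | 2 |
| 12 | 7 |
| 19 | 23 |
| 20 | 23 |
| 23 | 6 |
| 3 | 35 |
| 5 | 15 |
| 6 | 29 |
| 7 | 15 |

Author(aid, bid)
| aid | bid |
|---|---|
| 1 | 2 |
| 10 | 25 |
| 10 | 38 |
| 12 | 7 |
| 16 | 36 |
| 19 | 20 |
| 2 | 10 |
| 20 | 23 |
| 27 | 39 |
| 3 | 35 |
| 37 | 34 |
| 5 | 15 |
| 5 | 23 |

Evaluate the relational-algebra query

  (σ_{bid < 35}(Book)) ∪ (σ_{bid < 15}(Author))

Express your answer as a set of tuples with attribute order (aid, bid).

Selection bid < 35: {(1, 2), (12, 7), (19, 23), (20, 23), (23, 6), (5, 15), (6, 29), (7, 15)}
Selection bid < 15: {(1, 2), (12, 7), (2, 10)}
Union: {(1, 2), (12, 7), (19, 23), (20, 23), (23, 6), (5, 15), (6, 29), (7, 15)} with {(1, 2), (12, 7), (2, 10)} → {(1, 2), (12, 7), (19, 23), (2, 10), (20, 23), (23, 6), (5, 15), (6, 29), (7, 15)}

{(1, 2), (12, 7), (19, 23), (2, 10), (20, 23), (23, 6), (5, 15), (6, 29), (7, 15)}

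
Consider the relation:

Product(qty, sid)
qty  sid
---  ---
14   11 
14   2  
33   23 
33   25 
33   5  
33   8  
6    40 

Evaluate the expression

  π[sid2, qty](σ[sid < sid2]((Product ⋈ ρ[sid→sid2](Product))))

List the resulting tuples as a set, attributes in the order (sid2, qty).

ρ[sid→sid2]: schema becomes (qty, sid2); tuples unchanged.
Joining Product and ρ[sid→sid2](Product) on qty yields {(14, 11, 11), (14, 11, 2), (14, 2, 11), (14, 2, 2), (33, 23, 23), (33, 23, 25), (33, 23, 5), (33, 23, 8), (33, 25, 23), (33, 25, 25), (33, 25, 5), (33, 25, 8), (33, 5, 23), (33, 5, 25), (33, 5, 5), (33, 5, 8), (33, 8, 23), (33, 8, 25), (33, 8, 5), (33, 8, 8), (6, 40, 40)}.
Filtering on sid < sid2 leaves {(14, 2, 11), (33, 23, 25), (33, 5, 23), (33, 5, 25), (33, 5, 8), (33, 8, 23), (33, 8, 25)}.
π_{sid2, qty} gives {(11, 14), (23, 33), (25, 33), (8, 33)} (3 duplicate(s) eliminated).

{(11, 14), (23, 33), (25, 33), (8, 33)}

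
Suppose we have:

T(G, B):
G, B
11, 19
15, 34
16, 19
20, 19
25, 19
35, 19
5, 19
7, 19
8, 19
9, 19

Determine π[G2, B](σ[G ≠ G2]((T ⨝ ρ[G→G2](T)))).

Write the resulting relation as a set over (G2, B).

{(11, 19), (16, 19), (20, 19), (25, 19), (35, 19), (5, 19), (7, 19), (8, 19), (9, 19)}

ρ[G→G2]: schema becomes (G2, B); tuples unchanged.
T ⋈ ρ[G→G2](T) (natural join on B): {(11, 19, 11), (11, 19, 16), (11, 19, 20), (11, 19, 25), (11, 19, 35), (11, 19, 5), (11, 19, 7), (11, 19, 8), (11, 19, 9), (15, 34, 15), (16, 19, 11), (16, 19, 16), (16, 19, 20), (16, 19, 25), (16, 19, 35), (16, 19, 5), (16, 19, 7), (16, 19, 8), (16, 19, 9), (20, 19, 11), (20, 19, 16), (20, 19, 20), (20, 19, 25), (20, 19, 35), (20, 19, 5), (20, 19, 7), (20, 19, 8), (20, 19, 9), (25, 19, 11), (25, 19, 16), (25, 19, 20), (25, 19, 25), (25, 19, 35), (25, 19, 5), (25, 19, 7), (25, 19, 8), (25, 19, 9), (35, 19, 11), (35, 19, 16), (35, 19, 20), (35, 19, 25), (35, 19, 35), (35, 19, 5), (35, 19, 7), (35, 19, 8), (35, 19, 9), (5, 19, 11), (5, 19, 16), (5, 19, 20), (5, 19, 25), (5, 19, 35), (5, 19, 5), (5, 19, 7), (5, 19, 8), (5, 19, 9), (7, 19, 11), (7, 19, 16), (7, 19, 20), (7, 19, 25), (7, 19, 35), (7, 19, 5), (7, 19, 7), (7, 19, 8), (7, 19, 9), (8, 19, 11), (8, 19, 16), (8, 19, 20), (8, 19, 25), (8, 19, 35), (8, 19, 5), (8, 19, 7), (8, 19, 8), (8, 19, 9), (9, 19, 11), (9, 19, 16), (9, 19, 20), (9, 19, 25), (9, 19, 35), (9, 19, 5), (9, 19, 7), (9, 19, 8), (9, 19, 9)}
Apply σ_{G ≠ G2}; surviving tuples: {(11, 19, 16), (11, 19, 20), (11, 19, 25), (11, 19, 35), (11, 19, 5), (11, 19, 7), (11, 19, 8), (11, 19, 9), (16, 19, 11), (16, 19, 20), (16, 19, 25), (16, 19, 35), (16, 19, 5), (16, 19, 7), (16, 19, 8), (16, 19, 9), (20, 19, 11), (20, 19, 16), (20, 19, 25), (20, 19, 35), (20, 19, 5), (20, 19, 7), (20, 19, 8), (20, 19, 9), (25, 19, 11), (25, 19, 16), (25, 19, 20), (25, 19, 35), (25, 19, 5), (25, 19, 7), (25, 19, 8), (25, 19, 9), (35, 19, 11), (35, 19, 16), (35, 19, 20), (35, 19, 25), (35, 19, 5), (35, 19, 7), (35, 19, 8), (35, 19, 9), (5, 19, 11), (5, 19, 16), (5, 19, 20), (5, 19, 25), (5, 19, 35), (5, 19, 7), (5, 19, 8), (5, 19, 9), (7, 19, 11), (7, 19, 16), (7, 19, 20), (7, 19, 25), (7, 19, 35), (7, 19, 5), (7, 19, 8), (7, 19, 9), (8, 19, 11), (8, 19, 16), (8, 19, 20), (8, 19, 25), (8, 19, 35), (8, 19, 5), (8, 19, 7), (8, 19, 9), (9, 19, 11), (9, 19, 16), (9, 19, 20), (9, 19, 25), (9, 19, 35), (9, 19, 5), (9, 19, 7), (9, 19, 8)}
π_{G2, B} gives {(11, 19), (16, 19), (20, 19), (25, 19), (35, 19), (5, 19), (7, 19), (8, 19), (9, 19)} (63 duplicate(s) eliminated).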